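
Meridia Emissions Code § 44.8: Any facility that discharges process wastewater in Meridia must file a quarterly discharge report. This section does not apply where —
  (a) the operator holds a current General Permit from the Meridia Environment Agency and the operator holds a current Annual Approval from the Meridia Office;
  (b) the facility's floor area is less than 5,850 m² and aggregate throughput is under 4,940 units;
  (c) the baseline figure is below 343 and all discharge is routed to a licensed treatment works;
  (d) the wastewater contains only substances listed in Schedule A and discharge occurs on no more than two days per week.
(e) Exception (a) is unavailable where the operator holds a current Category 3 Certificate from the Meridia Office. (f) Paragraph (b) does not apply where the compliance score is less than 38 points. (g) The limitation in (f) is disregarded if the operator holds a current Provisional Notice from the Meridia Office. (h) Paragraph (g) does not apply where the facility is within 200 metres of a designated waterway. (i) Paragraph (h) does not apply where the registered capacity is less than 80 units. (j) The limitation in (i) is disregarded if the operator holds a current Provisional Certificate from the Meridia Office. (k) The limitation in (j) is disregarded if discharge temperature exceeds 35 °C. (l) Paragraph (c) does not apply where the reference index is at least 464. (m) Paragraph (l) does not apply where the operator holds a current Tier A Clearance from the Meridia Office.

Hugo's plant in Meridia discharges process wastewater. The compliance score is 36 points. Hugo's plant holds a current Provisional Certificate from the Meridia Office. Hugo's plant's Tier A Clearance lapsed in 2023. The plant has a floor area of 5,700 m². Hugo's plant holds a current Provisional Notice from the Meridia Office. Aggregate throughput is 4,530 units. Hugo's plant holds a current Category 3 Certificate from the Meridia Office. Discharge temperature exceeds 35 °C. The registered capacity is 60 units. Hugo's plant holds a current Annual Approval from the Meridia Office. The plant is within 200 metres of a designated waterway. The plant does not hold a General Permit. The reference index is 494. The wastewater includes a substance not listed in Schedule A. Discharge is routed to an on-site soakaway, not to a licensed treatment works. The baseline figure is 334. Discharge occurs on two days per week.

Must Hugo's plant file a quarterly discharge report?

No — exception (b) applies; Hugo's plant is not required to file a quarterly discharge report.

Exception (a) does not apply: no General Permit is held.
Exception (b): the facility's floor area is 5,700 m², less than the 5,850 m² limit; aggregate throughput is 4,530 units, under the 4,940 units limit — every condition holds. Applying paragraphs (f)–(k): (f) would limit (b) — the compliance score is 36 points, less than the 38 points limit — but (g) sets (f) aside: (g) operates — a current Provisional Notice is held. (h) would limit (g) — the plant is within 200 m of a designated waterway — but (i) sets (h) aside: (i) is triggered — the registered capacity is 60 units, less than the 80 units limit. (j) applies (a current Provisional Certificate is held), but is displaced by (k): (k) operates — discharge temperature exceeds 35 °C. So (b) applies.
Exception (c) requires that all discharge is routed to a licensed treatment works; but discharge is not routed to a licensed treatment works, so (c) is unavailable.
Exception (d) does not apply: the wastewater includes a non-Schedule-A substance.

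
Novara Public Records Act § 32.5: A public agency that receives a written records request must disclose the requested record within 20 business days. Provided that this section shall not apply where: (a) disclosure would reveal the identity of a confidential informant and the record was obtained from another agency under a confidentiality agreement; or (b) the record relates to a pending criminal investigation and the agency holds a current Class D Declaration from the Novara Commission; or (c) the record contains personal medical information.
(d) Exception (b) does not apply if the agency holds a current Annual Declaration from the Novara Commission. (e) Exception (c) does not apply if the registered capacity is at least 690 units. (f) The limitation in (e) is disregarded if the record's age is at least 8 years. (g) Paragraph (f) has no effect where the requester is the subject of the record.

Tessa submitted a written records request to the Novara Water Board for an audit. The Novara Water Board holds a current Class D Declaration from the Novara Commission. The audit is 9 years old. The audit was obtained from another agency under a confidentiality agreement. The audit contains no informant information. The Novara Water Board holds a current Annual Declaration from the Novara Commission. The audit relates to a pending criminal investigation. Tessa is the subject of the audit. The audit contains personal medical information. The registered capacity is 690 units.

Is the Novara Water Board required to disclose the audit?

Yes — the Novara Water Board must disclose the audit.

Exception (a) does not apply: the audit contains no informant information.
Exception (b): the audit relates to a pending investigation; a current Class D Declaration is held — every condition holds. But applying paragraph (d): (d) operates against (b): a current Annual Declaration is held. (b) is therefore removed.
Exception (c): the audit contains personal medical information — every condition holds. But applying paragraphs (e)–(g): (e) applies — the registered capacity is 690 units, meeting the 690 units threshold. (f) applies (the record's age is 9 years, meeting the 8 years threshold), but is itself disapplied by (g): (g) operates — Tessa is the subject of the audit. Exception (c) does not apply.
No exception applies. The general rule governs.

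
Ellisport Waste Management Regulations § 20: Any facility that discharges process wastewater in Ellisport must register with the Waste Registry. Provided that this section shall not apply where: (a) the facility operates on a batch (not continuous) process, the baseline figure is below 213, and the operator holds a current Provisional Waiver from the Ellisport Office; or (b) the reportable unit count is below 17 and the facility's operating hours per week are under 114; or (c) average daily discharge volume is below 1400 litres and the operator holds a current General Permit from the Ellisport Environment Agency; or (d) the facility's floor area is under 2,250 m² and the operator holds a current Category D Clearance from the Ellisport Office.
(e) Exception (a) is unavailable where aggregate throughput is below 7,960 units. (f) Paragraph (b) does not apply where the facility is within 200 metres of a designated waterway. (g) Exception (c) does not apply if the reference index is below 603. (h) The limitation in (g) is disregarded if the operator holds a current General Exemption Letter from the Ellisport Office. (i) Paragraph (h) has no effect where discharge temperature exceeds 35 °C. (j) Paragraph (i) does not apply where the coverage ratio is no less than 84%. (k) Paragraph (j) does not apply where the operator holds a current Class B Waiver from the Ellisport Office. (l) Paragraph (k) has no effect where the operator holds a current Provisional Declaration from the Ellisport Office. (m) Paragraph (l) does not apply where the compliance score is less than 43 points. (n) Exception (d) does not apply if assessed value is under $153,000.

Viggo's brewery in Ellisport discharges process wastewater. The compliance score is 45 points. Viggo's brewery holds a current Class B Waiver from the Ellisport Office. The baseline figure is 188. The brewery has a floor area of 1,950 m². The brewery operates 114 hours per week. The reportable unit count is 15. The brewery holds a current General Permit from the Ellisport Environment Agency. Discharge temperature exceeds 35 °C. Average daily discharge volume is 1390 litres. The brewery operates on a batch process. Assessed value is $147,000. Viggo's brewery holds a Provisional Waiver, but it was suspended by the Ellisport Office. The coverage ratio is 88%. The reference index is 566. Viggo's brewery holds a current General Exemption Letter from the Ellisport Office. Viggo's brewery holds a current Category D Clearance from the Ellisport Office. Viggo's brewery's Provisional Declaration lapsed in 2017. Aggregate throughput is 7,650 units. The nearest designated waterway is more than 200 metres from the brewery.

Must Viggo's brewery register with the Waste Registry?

Exception (a) fails — there is no Provisional Waiver in force.
Exception (b) fails — the facility's operating hours per week are 114, not under 114.
Exception (c) is satisfied on its face — average daily discharge volume is 1390 litres, below the 1400 litres limit; a current General Permit is held. However, paragraphs (g)–(m) must be considered: (g) operates — the reference index is 566, below the 603 limit. (h) would limit (g) — a current General Exemption Letter is held — but (i) sets (h) aside: (i) operates against (h): discharge temperature exceeds 35 °C. (j) would limit (i) — the coverage ratio is 88%, meeting the 84% threshold — but (k) sets (j) aside: (k) operates against (j): a current Class B Waiver is held. (l), which would lift (k), does not operate here — no current Provisional Declaration is held. Exception (c) does not apply.
Exception (d): the facility's floor area is 1,950 m², under the 2,250 m² limit; a current Category D Clearance is held — every condition holds. But: (n) operates — assessed value is $147,000, under the $153,000 limit. Exception (d) does not apply.
No exception is made out. Viggo's brewery falls within the general rule.

Yes — Viggo's brewery must register with the Waste Registry.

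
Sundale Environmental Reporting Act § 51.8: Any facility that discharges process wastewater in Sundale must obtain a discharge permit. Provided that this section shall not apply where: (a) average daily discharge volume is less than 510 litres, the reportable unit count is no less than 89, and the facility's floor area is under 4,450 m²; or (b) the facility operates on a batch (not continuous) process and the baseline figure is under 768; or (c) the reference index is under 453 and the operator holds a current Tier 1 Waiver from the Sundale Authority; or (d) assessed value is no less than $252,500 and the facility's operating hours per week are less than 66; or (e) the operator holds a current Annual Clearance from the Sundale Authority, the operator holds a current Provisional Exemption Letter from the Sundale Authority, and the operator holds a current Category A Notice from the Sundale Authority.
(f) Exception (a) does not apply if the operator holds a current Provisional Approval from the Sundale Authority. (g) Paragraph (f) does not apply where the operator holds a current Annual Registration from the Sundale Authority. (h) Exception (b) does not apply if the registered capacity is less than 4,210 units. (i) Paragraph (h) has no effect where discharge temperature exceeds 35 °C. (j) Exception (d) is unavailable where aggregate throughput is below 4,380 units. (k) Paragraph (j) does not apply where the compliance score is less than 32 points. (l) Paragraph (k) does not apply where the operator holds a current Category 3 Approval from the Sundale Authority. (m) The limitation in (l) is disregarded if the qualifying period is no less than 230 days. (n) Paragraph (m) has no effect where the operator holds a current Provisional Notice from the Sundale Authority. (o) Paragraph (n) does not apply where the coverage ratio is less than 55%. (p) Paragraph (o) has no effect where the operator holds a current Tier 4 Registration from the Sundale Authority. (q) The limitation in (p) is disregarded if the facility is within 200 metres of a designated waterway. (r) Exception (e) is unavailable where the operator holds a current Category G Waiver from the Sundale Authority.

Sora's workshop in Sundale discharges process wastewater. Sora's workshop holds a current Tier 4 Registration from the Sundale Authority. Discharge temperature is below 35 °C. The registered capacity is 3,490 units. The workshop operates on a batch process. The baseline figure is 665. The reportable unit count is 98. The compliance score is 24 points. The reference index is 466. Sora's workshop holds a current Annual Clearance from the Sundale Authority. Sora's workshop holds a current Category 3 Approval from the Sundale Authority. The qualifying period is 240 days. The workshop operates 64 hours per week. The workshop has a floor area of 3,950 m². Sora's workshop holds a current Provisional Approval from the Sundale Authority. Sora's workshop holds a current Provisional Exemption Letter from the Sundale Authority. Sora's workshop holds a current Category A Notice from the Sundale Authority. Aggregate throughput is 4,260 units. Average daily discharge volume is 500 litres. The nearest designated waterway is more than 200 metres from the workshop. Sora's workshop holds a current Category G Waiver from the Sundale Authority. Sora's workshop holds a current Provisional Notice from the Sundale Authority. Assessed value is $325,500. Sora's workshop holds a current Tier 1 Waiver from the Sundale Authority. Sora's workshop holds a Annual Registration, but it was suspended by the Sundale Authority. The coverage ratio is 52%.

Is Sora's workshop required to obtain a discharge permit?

Exception (a): average daily discharge volume is 500 litres, less than the 510 litres limit; the reportable unit count is 98, meeting the 89 threshold; the facility's floor area is 3,950 m², under the 4,450 m² limit — every condition holds. But: (f) operates against (a): a current Provisional Approval is held. (g), which would lift (f), does not operate here — the Annual Registration is not current. Exception (a) does not apply.
Exception (b)'s conditions are all satisfied: the facility operates on a batch process; the baseline figure is 665, under the 768 limit. Turning to paragraphs (h)–(i): (h) is engaged — the registered capacity is 3,490 units, less than the 4,210 units limit. (i) is not triggered (discharge temperature is below 35 °C), so (h) stands. So (b) is unavailable.
Exception (c) fails — the reference index is 466, not under 453.
All of (d)'s requirements are met (assessed value is $325,500, meeting the $252,500 threshold; the facility's operating hours per week are 64, less than the 66 limit). But applying paragraphs (j)–(q): (j) operates — aggregate throughput is 4,260 units, below the 4,380 units limit. (k) applies (the compliance score is 24 points, less than the 32 points limit), but is itself disapplied by (l): (l) applies — a current Category 3 Approval is held. (m) would limit (l) — the qualifying period is 240 days, meeting the 230 days threshold — but (n) sets (m) aside: (n) is triggered — a current Provisional Notice is held. (o) would limit (n) — the coverage ratio is 52%, less than the 55% limit — but (p) sets (o) aside: (p) is triggered — a current Tier 4 Registration is held. (q) does not operate here (the workshop is more than 200 m from any designated waterway), so (p) stands. So (d) is unavailable.
Exception (e): a current Annual Clearance is held; a current Provisional Exemption Letter is held; a current Category A Notice is held — every condition holds. But: (r) applies — a current Category G Waiver is held. (e) is therefore removed.
No exception is made out. Sora's workshop falls within the general rule.

Yes — Sora's workshop must obtain a discharge permit.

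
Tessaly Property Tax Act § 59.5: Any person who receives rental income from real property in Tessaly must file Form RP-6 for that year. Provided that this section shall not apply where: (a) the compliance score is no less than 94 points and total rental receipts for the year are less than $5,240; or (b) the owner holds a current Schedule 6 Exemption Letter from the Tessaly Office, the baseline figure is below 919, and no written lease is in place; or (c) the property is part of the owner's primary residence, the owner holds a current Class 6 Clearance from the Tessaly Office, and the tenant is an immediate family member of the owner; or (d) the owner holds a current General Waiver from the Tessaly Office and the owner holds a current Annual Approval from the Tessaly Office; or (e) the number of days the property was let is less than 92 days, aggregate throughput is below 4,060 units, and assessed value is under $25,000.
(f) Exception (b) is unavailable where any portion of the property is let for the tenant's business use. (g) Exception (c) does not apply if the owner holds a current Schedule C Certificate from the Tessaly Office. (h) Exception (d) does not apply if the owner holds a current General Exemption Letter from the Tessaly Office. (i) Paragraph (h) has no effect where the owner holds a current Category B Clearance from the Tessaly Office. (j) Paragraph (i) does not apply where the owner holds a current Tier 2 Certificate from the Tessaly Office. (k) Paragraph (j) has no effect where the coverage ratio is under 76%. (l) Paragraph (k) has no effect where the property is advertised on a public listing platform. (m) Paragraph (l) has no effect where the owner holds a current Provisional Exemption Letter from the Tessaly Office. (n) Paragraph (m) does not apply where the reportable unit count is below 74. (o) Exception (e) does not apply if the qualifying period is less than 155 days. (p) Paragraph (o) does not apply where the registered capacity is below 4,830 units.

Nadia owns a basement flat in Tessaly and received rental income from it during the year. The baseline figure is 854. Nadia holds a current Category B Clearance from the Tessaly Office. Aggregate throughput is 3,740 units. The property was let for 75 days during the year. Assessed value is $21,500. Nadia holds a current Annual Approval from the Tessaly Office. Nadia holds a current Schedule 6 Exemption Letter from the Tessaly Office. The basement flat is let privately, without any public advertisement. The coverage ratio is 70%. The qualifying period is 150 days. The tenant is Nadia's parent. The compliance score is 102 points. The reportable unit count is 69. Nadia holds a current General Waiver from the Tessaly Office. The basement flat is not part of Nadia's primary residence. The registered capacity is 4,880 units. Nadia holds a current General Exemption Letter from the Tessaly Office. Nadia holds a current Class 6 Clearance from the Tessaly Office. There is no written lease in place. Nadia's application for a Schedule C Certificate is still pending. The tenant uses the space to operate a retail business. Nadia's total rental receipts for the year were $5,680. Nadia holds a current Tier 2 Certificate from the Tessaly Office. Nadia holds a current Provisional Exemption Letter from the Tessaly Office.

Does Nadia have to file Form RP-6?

No — exception (d) applies; Nadia is not required to file Form RP-6.

Exception (a) requires that total rental receipts for the year are less than $5,240; but total rental receipts for the year are $5,680, not less than $5,240, so (a) is unavailable.
Exception (b)'s conditions are all satisfied: a current Schedule 6 Exemption Letter is held; the baseline figure is 854, below the 919 limit; there is no written lease. But applying paragraph (f): (f) operates against (b): the space is let for business use. Exception (b) does not apply.
Exception (c) fails — the basement flat is not part of the primary residence.
Exception (d)'s conditions are all satisfied: a current General Waiver is held; a current Annual Approval is held. As to paragraphs (h)–(n): (h) would limit (d) — a current General Exemption Letter is held — but (i) sets (h) aside: (i) operates against (h): a current Category B Clearance is held. (j) would limit (i) — a current Tier 2 Certificate is held — but (k) sets (j) aside: (k) operates — the coverage ratio is 70%, under the 76% limit. (l) is inapplicable (the property is let privately without advertisement), so (k) stands. So (d) applies.
Exception (e)'s conditions are all satisfied: the number of days the property was let is 75 days, less than the 92 days limit; aggregate throughput is 3,740 units, below the 4,060 units limit; assessed value is $21,500, under the $25,000 limit. But applying paragraphs (o)–(p): (o) operates against (e): the qualifying period is 150 days, less than the 155 days limit. (p), which would lift (o), is not triggered — the registered capacity is 4,880 units, not below 4,830 units. So (e) is unavailable.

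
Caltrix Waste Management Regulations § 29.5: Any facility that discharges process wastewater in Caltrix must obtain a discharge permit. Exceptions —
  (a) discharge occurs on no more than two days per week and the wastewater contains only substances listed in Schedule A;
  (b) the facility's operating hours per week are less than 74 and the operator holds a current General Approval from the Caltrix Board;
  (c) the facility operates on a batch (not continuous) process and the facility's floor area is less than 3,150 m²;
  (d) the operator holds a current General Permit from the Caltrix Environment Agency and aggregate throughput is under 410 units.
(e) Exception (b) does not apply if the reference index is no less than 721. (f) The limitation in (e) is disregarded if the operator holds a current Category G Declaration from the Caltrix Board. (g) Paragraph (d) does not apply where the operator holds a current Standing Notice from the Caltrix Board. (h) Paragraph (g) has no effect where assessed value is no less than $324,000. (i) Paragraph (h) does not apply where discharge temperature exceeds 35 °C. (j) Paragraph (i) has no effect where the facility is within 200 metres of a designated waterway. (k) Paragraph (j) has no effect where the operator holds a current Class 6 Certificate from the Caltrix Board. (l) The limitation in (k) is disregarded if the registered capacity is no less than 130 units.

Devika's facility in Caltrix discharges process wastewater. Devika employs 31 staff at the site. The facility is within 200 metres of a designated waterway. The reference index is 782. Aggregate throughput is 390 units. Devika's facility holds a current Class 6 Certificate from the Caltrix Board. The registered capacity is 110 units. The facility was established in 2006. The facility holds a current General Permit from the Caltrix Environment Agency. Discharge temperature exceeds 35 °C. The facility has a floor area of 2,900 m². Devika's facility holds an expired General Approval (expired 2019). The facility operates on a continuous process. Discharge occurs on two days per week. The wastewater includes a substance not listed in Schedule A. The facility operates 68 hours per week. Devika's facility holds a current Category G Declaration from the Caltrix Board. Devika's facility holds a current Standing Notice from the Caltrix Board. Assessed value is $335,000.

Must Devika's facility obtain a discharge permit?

Exception (a) requires that the wastewater contains only substances listed in Schedule A; but the wastewater includes a non-Schedule-A substance, so (a) is unavailable.
Exception (b) fails — there is no General Approval in force.
Exception (c) does not apply: the facility operates on a continuous process.
Exception (d): a current General Permit is held; aggregate throughput is 390 units, under the 410 units limit — every condition holds. But applying paragraphs (g)–(l): (g) is triggered — a current Standing Notice is held. (h) applies (assessed value is $335,000, meeting the $324,000 threshold), but is itself disapplied by (i): (i) operates against (h): discharge temperature exceeds 35 °C. (j) would limit (i) — the facility is within 200 m of a designated waterway — but (k) sets (j) aside: (k) operates against (j): a current Class 6 Certificate is held. (l), which would lift (k), is not engaged — the registered capacity is 110 units, short of 130 units. (d) is therefore removed.
No exception displaces § 29.5.

Yes — Devika's facility must obtain a discharge permit.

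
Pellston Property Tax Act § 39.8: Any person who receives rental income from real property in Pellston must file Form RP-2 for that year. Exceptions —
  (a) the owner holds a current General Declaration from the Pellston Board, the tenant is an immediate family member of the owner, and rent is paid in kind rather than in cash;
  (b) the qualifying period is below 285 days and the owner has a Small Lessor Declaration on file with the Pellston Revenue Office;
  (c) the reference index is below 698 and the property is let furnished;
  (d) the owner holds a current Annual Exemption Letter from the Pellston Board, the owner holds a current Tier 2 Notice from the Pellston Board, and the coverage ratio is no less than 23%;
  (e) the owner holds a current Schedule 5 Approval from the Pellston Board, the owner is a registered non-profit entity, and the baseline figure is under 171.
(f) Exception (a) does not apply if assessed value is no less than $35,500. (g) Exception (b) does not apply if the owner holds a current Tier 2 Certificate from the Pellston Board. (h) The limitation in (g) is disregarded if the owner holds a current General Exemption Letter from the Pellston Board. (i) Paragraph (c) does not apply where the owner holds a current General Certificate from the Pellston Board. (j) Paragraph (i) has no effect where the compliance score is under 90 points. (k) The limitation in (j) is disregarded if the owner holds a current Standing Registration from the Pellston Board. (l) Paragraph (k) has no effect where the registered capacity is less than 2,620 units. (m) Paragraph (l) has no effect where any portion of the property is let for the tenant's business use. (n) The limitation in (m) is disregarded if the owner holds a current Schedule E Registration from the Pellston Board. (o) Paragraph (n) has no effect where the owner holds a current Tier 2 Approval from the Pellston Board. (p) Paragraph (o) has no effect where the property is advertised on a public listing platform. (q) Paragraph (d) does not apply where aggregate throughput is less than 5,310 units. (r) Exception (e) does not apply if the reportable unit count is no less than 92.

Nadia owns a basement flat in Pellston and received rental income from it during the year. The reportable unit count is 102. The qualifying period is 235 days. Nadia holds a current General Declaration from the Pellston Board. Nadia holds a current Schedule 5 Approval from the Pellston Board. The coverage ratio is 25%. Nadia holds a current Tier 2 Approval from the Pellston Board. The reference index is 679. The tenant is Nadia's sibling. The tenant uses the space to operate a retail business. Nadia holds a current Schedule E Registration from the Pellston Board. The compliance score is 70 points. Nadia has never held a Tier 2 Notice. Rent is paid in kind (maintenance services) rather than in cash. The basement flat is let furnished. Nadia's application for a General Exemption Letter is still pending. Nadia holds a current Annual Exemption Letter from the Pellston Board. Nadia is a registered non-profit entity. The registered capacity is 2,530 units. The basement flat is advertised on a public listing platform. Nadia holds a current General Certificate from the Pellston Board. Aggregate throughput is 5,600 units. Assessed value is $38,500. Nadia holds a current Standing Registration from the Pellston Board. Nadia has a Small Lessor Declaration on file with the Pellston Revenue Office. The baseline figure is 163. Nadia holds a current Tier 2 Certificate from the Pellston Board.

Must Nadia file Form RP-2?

Exception (a)'s conditions are all satisfied: a current General Declaration is held; the tenant is an immediate family member; rent is paid in kind. But: (f) operates against (a): assessed value is $38,500, meeting the $35,500 threshold. So (a) is unavailable.
Exception (b): the qualifying period is 235 days, below the 285 days limit; a Small Lessor Declaration is on file — every condition holds. But applying paragraphs (g)–(h): (g) operates against (b): a current Tier 2 Certificate is held. (h), which would lift (g), does not operate here — no current General Exemption Letter is held. Exception (b) does not apply.
Exception (c): the reference index is 679, below the 698 limit; the property is let furnished — every condition holds. Considering the limiting provisions: (i) would limit (c) — a current General Certificate is held — but (j) sets (i) aside: (j) operates against (i): the compliance score is 70 points, under the 90 points limit. (k) is engaged (a current Standing Registration is held), but is itself disapplied by (l): (l) is engaged — the registered capacity is 2,530 units, less than the 2,620 units limit. (m) would limit (l) — the space is let for business use — but (n) sets (m) aside: (n) operates against (m): a current Schedule E Registration is held. (o) applies (a current Tier 2 Approval is held), but is itself disapplied by (p): (p) applies — the property is publicly advertised. So (c) applies.
Exception (d) does not apply: there is no Tier 2 Notice in force.
All of (e)'s requirements are met (a current Schedule 5 Approval is held; Nadia is a registered non-profit; the baseline figure is 163, under the 171 limit). But applying paragraph (r): (r) operates against (e): the reportable unit count is 102, meeting the 92 threshold. So (e) is unavailable.

No — exception (c) applies; Nadia is not required to file Form RP-2.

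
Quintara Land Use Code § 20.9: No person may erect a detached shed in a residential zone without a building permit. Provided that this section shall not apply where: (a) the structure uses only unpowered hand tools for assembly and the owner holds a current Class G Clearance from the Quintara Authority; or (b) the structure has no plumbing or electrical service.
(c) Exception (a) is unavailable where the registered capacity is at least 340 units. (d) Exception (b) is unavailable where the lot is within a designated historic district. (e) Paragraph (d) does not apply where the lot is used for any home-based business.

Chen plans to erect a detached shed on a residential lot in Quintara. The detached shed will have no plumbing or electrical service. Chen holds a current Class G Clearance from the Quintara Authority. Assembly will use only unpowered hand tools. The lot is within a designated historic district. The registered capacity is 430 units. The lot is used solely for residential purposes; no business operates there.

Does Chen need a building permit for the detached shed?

Yes — Chen must obtain a building permit.

Exception (a) is satisfied on its face — assembly uses only hand tools; a current Class G Clearance is held. Turning to paragraph (c): (c) operates — the registered capacity is 430 units, meeting the 340 units threshold. (a) is therefore removed.
Exception (b): there is no plumbing or electrical service — every condition holds. However, paragraphs (d)–(e) must be considered: (d) applies — the lot is in a historic district. (e) is not engaged (the lot is solely residential), so (d) stands. Exception (b) does not apply.
Every exception is unavailable, so the rule governs.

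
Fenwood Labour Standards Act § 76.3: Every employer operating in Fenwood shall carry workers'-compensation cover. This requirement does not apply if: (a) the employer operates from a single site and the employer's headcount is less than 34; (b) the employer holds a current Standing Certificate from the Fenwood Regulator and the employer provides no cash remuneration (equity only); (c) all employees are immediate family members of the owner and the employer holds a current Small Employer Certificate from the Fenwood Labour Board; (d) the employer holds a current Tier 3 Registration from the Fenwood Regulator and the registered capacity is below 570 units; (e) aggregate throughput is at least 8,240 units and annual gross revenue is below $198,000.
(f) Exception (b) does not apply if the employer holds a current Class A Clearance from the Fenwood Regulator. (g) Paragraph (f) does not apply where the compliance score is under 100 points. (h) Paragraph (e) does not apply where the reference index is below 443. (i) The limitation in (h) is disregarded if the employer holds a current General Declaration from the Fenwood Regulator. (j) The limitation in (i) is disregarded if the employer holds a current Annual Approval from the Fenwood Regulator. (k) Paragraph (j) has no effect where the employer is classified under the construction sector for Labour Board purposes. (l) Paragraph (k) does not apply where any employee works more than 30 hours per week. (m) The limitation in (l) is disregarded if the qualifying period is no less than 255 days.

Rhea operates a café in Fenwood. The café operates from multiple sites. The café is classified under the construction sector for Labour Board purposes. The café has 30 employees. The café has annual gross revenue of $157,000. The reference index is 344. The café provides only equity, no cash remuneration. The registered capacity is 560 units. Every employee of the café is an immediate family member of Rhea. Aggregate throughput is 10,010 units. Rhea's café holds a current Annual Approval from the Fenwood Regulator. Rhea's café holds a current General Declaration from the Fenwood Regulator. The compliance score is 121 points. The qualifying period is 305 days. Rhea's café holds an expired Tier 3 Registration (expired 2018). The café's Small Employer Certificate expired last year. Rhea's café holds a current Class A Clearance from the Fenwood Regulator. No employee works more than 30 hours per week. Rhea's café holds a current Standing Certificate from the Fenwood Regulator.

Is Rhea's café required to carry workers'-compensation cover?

No — exception (e) applies; Rhea's café is not required to carry workers'-compensation cover.

Exception (a) requires that the employer operates from a single site; but the employer operates from multiple sites, so (a) is unavailable.
Exception (b): a current Standing Certificate is held; remuneration is equity-only — every condition holds. Turning to paragraphs (f)–(g): (f) operates against (b): a current Class A Clearance is held. (g), which would lift (f), is not triggered — the compliance score is 121 points, not under 100 points. (b) is therefore removed.
Exception (c) fails — the Small Employer Certificate has expired.
Exception (d) requires that the employer holds a current Tier 3 Registration from the Fenwood Regulator; but there is no Tier 3 Registration in force, so (d) is unavailable.
All of (e)'s requirements are met (aggregate throughput is 10,010 units, meeting the 8,240 units threshold; annual gross revenue is $157,000, below the $198,000 limit). As to paragraphs (h)–(m): (h) would limit (e) — the reference index is 344, below the 443 limit — but (i) sets (h) aside: (i) is triggered — a current General Declaration is held. (j) is triggered (a current Annual Approval is held), but is displaced by (k): (k) is engaged — the café is classified under the construction sector. (l) is not triggered (no employee exceeds 30 hours/week), so (k) stands. Exception (e) stands.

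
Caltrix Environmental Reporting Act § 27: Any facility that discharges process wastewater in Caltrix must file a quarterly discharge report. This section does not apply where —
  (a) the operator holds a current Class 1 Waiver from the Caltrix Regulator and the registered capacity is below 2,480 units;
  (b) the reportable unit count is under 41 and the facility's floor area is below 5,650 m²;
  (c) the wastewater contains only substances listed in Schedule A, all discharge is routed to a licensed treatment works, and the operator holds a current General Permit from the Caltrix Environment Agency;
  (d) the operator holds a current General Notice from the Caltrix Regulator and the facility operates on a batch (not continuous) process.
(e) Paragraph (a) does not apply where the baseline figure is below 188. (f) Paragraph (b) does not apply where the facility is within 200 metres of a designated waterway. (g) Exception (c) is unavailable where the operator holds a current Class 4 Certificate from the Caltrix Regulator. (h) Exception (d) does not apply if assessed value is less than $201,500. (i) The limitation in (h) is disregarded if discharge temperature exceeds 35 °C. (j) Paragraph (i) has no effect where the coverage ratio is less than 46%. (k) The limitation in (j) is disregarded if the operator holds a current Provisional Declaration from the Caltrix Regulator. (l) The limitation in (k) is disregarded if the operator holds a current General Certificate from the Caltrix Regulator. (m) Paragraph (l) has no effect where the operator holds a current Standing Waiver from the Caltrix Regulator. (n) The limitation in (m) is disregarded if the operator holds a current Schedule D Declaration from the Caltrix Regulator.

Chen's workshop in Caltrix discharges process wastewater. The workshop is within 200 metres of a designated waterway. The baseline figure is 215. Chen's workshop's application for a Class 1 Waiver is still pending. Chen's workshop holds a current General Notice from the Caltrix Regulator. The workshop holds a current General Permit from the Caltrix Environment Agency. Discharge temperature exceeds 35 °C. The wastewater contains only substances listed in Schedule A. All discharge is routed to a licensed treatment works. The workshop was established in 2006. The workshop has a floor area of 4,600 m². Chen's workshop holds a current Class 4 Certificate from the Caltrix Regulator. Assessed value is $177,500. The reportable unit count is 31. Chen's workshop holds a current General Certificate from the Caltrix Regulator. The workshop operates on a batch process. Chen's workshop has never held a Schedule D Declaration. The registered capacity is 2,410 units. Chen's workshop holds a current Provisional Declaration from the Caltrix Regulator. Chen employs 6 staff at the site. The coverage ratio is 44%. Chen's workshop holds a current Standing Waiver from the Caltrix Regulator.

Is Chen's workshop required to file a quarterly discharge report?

Exception (a) does not apply: no current Class 1 Waiver is held.
Exception (b): the reportable unit count is 31, under the 41 limit; the facility's floor area is 4,600 m², below the 5,650 m² limit — every condition holds. However, paragraph (f) must be considered: (f) operates against (b): the workshop is within 200 m of a designated waterway. So (b) is unavailable.
Exception (c)'s conditions are all satisfied: the wastewater is Schedule-A-only; discharge is routed to a licensed treatment works; a current General Permit is held. But: (g) operates — a current Class 4 Certificate is held. (c) is therefore removed.
Exception (d) is satisfied on its face — a current General Notice is held; the facility operates on a batch process. Applying paragraphs (h)–(n): (h) is engaged (assessed value is $177,500, less than the $201,500 limit), but is set aside by (i): (i) operates against (h): discharge temperature exceeds 35 °C. (j) would limit (i) — the coverage ratio is 44%, less than the 46% limit — but (k) sets (j) aside: (k) operates — a current Provisional Declaration is held. (l) operates (a current General Certificate is held), but is overridden by (m): (m) is triggered — a current Standing Waiver is held. (n), which would lift (m), is not engaged — there is no Schedule D Declaration in force. (d) remains available.

No — exception (d) applies; Chen's workshop is not required to file a quarterly discharge report.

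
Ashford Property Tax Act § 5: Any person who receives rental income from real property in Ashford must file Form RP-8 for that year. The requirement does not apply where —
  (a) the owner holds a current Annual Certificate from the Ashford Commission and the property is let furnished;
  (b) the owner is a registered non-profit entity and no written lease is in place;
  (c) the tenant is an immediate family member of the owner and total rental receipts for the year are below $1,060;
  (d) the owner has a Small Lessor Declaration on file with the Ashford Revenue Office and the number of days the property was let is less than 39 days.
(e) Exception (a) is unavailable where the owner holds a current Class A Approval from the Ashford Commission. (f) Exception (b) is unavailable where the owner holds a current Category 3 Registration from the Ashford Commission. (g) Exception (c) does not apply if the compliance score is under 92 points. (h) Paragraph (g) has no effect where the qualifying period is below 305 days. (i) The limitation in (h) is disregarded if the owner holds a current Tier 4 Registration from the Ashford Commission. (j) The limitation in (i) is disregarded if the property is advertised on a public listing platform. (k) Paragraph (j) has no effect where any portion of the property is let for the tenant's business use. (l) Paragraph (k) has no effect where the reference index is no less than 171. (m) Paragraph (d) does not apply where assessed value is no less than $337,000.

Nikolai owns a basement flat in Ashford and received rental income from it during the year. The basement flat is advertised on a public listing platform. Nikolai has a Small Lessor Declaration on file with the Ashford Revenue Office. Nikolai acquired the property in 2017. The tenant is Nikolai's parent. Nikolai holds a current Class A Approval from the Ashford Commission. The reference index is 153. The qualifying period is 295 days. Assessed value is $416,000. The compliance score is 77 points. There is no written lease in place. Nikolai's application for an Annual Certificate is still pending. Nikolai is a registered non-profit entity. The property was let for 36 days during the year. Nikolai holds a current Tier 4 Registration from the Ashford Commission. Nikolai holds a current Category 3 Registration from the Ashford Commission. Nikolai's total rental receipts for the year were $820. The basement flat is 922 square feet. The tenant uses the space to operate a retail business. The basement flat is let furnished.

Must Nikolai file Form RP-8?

Yes — Nikolai must file Form RP-8.

Exception (a) fails — the Annual Certificate is not current.
Exception (b): Nikolai is a registered non-profit; there is no written lease — every condition holds. But: (f) applies — a current Category 3 Registration is held. Exception (b) does not apply.
Exception (c)'s conditions are all satisfied: the tenant is an immediate family member; total rental receipts for the year are $820, below the $1,060 limit. But: (g) is engaged — the compliance score is 77 points, under the 92 points limit. (h) would limit (g) — the qualifying period is 295 days, below the 305 days limit — but (i) sets (h) aside: (i) operates against (h): a current Tier 4 Registration is held. (j) would limit (i) — the property is publicly advertised — but (k) sets (j) aside: (k) operates against (j): the space is let for business use. (l), which would lift (k), is not triggered — the reference index is 153, short of 171. Exception (c) does not apply.
All of (d)'s requirements are met (a Small Lessor Declaration is on file; the number of days the property was let is 36 days, less than the 39 days limit). But: (m) operates against (d): assessed value is $416,000, meeting the $337,000 threshold. (d) is therefore removed.
Every exception is unavailable, so the rule governs.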